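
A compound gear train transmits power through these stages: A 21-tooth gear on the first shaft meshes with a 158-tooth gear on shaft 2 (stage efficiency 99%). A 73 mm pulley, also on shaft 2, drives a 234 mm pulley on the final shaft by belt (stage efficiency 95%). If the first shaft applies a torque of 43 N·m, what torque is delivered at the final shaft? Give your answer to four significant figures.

975.3 N·m

After the gear mesh (158/21): 43 × 7.5238 × 0.99 = 320.29 N·m
After the belt (234/73): 320.29 × 3.2055 × 0.95 = 975.34 N·m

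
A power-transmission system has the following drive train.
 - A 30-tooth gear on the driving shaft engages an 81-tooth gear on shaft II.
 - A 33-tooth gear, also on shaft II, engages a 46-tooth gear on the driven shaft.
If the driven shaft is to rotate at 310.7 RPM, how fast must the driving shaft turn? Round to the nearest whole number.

Overall ratio R = 2.7 × 1.3939 = 3.7636.
Required input speed = output speed × R = 310.7 × 3.7636 = 1169.4 RPM.

1169 RPM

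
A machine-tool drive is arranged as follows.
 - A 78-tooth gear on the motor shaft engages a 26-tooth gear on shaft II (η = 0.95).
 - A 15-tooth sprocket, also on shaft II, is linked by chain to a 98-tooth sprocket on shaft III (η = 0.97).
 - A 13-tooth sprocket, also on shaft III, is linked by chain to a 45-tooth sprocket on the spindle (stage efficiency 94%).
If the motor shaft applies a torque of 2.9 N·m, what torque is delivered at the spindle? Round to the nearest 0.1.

Gear mesh: ratio = 26/78 = 0.33333; torque at shaft II = 2.9 × 0.33333 × 0.95 = 0.91833 N·m.
Chain: ratio = 98/15 = 6.5333; torque at shaft III = 0.91833 × 6.5333 × 0.97 = 5.8198 N·m.
Chain: ratio = 45/13 = 3.4615; torque at the spindle = 5.8198 × 3.4615 × 0.94 = 18.937 N·m.

18.9 N·m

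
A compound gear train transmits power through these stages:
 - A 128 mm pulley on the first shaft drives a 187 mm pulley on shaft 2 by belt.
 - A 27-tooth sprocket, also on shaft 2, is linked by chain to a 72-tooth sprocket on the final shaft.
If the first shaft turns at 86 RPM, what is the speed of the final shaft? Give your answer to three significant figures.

22.1 RPM

belt 187/128 = 1.4609 → 86/1.4609 = 58.866 RPM
chain 72/27 = 2.6667 → 58.866/2.6667 = 22.075 RPM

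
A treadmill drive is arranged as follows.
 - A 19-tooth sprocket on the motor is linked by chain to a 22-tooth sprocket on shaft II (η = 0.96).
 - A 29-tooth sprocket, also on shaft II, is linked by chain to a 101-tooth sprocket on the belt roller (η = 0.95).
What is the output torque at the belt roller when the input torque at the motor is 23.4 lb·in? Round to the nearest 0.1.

chain 22/19 = 1.1579 → τ = 23.4·1.1579·0.96 = 26.011 lb·in
chain 101/29 = 3.4828 → τ = 26.011·3.4828·0.95 = 86.06 lb·in

86.1 lb·in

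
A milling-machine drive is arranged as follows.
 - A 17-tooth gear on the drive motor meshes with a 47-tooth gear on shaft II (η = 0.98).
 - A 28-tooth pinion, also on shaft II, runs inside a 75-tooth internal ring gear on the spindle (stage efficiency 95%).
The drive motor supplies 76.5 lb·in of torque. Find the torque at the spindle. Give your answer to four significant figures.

527.4 lb·in

gear mesh 47/17 = 2.7647 → τ = 76.5·2.7647·0.98 = 207.27 lb·in
internal gear 75/28 = 2.6786 → τ = 207.27·2.6786·0.95 = 527.43 lb·in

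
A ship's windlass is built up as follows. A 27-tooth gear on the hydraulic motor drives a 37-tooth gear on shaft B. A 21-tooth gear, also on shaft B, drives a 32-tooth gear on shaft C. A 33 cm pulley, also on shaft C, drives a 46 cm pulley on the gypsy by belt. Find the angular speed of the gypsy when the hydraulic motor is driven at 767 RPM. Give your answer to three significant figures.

264 RPM

the hydraulic motor → shaft B (gear mesh, 37/27): 767 ÷ 1.3704 = 559.7 RPM
shaft B → shaft C (gear mesh, 32/21): 559.7 ÷ 1.5238 = 367.3 RPM
shaft C → the gypsy (belt, 46/33): 367.3 ÷ 1.3939 = 263.5 RPM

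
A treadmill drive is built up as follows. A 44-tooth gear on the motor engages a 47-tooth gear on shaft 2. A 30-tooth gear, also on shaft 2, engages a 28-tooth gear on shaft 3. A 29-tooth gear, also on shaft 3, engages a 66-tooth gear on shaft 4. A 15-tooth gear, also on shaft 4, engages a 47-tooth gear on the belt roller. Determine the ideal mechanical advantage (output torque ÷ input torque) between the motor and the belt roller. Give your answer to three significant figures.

7.11

Each stage contributes driven/driver: gear mesh 47/44 = 1.0682, gear mesh 28/30 = 0.93333, gear mesh 66/29 = 2.2759, gear mesh 47/15 = 3.1333.
Overall: 1.0682 × 0.93333 × 2.2759 × 3.1333 = 7.1094.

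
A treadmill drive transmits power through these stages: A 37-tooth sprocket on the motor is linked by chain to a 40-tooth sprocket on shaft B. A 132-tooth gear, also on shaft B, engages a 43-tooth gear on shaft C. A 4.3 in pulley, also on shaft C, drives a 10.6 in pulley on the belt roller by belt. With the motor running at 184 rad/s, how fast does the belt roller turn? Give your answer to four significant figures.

211.9 rad/s

chain 40/37 = 1.0811 → 184/1.0811 = 170.2 rad/s
gear mesh 43/132 = 0.32576 → 170.2/0.32576 = 522.47 rad/s
belt 10.6/4.3 = 2.4651 → 522.47/2.4651 = 211.95 rad/s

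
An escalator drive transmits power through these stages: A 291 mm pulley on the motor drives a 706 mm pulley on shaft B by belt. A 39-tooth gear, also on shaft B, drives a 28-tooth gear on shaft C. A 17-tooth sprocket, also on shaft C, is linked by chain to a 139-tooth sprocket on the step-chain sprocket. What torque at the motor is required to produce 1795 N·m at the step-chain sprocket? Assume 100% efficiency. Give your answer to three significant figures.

Overall ratio R = 2.4261 × 0.71795 × 8.1765 = 14.242.
Input torque = output torque / R = 1795 / 14.242 = 126.04 N·m.

126 N·m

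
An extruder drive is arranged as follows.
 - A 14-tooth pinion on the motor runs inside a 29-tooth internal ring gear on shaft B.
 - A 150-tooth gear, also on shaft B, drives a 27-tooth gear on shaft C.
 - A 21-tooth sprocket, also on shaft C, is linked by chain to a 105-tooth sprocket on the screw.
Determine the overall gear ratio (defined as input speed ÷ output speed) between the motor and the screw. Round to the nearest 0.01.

Each stage contributes driven/driver: internal gear 29/14 = 2.0714, gear mesh 27/150 = 0.18, chain 105/21 = 5.
Overall: 2.0714 × 0.18 × 5 = 1.8643.

1.86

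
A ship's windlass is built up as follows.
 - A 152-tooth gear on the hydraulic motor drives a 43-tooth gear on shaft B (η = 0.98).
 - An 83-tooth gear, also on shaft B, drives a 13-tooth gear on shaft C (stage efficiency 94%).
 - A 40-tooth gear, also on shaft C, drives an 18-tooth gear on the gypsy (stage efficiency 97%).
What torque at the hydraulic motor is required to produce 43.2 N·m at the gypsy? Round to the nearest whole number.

2425 N·m

Overall ratio R = 0.28289 × 0.15663 × 0.45 = 0.019939; overall efficiency η = 0.98 × 0.94 × 0.97 = 0.8936.
Input torque = output torque / (R × η) = 43.2 / (0.019939 × 0.8936) = 2424.7 N·m.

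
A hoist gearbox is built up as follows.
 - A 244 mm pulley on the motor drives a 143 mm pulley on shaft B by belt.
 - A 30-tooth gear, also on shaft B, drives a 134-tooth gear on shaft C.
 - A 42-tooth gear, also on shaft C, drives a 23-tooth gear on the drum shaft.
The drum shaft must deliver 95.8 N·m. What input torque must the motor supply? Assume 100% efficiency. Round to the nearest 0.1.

66.8 N·m

Overall ratio R = 0.58607 × 4.4667 × 0.54762 = 1.4335.
Input torque = output torque / R = 95.8 / 1.4335 = 66.828 N·m.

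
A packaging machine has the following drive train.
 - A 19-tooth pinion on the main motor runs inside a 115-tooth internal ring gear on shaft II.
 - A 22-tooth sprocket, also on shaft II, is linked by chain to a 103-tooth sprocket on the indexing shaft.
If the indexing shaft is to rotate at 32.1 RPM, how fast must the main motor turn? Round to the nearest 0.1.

909.6 RPM

Overall ratio R = 6.0526 × 4.6818 = 28.337.
Required input speed = output speed × R = 32.1 × 28.337 = 909.63 RPM.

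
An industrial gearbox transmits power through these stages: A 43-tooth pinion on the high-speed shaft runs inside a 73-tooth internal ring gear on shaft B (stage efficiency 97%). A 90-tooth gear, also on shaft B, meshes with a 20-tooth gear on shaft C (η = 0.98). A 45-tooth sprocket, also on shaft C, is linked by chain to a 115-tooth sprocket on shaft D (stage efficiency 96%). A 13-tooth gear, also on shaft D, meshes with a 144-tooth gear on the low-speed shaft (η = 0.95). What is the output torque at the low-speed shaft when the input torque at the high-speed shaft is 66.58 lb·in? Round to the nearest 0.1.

internal gear 73/43 = 1.6977 → τ = 66.58·1.6977·0.97 = 109.64 lb·in
gear mesh 20/90 = 0.22222 → τ = 109.64·0.22222·0.98 = 23.877 lb·in
chain 115/45 = 2.5556 → τ = 23.877·2.5556·0.96 = 58.579 lb·in
gear mesh 144/13 = 11.077 → τ = 58.579·11.077·0.95 = 616.43 lb·in

616.4 lb·in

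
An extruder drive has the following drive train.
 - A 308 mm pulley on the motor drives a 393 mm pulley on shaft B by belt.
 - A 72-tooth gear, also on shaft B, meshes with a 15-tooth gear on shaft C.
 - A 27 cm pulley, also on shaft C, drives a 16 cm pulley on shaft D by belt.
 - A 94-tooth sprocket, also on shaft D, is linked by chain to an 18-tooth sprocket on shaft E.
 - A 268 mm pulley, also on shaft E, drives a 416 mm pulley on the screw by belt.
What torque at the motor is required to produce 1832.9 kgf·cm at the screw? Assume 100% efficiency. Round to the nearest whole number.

39145 kgf·cm

Overall ratio R = 1.276 × 0.20833 × 0.59259 × 0.19149 × 1.5522 = 0.046823.
Input torque = output torque / R = 1832.9 / 0.046823 = 39145 kgf·cm.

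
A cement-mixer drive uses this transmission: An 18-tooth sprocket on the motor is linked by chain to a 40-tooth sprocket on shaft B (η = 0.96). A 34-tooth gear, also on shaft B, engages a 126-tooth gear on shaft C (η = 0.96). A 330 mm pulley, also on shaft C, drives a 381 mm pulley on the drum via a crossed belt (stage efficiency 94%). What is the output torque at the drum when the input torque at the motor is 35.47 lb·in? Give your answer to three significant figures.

After the chain (40/18): 35.47 × 2.2222 × 0.96 = 75.669 lb·in
After the gear mesh (126/34): 75.669 × 3.7059 × 0.96 = 269.2 lb·in
After the belt (381/330): 269.2 × 1.1545 × 0.94 = 292.16 lb·in

292 lb·in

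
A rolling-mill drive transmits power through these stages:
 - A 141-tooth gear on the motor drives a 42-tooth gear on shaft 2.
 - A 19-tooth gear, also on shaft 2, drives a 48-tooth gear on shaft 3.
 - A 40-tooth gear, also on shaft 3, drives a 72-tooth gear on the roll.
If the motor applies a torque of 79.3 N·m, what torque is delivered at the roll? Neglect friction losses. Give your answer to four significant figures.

gear mesh 42/141 = 0.29787 → τ = 79.3·0.29787 = 23.621 N·m
gear mesh 48/19 = 2.5263 → τ = 23.621·2.5263 = 59.675 N·m
gear mesh 72/40 = 1.8 → τ = 59.675·1.8 = 107.41 N·m

107.4 N·m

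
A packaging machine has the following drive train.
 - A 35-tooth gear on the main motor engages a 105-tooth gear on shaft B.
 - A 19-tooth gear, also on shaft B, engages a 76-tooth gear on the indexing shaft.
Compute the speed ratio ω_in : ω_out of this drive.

12

Each stage contributes driven/driver: gear mesh 105/35 = 3, gear mesh 76/19 = 4.
Overall: 3 × 4 = 12.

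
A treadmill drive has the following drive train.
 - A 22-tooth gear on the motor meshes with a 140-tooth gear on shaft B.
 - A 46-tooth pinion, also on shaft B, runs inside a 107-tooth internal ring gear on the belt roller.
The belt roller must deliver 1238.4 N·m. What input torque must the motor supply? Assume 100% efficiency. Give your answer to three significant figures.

83.7 N·m

Overall ratio R = 6.3636 × 2.3261 = 14.802.
Input torque = output torque / R = 1238.4 / 14.802 = 83.662 N·m.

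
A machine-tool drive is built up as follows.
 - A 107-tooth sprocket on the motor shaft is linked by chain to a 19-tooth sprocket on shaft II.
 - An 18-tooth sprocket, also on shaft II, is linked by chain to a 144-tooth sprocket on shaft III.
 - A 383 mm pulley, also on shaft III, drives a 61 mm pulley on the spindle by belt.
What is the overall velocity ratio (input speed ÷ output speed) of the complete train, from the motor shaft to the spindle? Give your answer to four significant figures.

Each stage contributes driven/driver: chain 19/107 = 0.17757, chain 144/18 = 8, belt 61/383 = 0.15927.
Overall: 0.17757 × 8 × 0.15927 = 0.22625.

0.2263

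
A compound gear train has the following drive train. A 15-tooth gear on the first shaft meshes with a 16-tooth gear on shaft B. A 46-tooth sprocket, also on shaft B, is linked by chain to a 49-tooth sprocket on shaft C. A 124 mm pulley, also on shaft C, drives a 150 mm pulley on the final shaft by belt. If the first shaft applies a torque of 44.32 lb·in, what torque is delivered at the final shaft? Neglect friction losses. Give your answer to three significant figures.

gear mesh 16/15 = 1.0667 → τ = 44.32·1.0667 = 47.275 lb·in
chain 49/46 = 1.0652 → τ = 47.275·1.0652 = 50.358 lb·in
belt 150/124 = 1.2097 → τ = 50.358·1.2097 = 60.917 lb·in

60.9 lb·in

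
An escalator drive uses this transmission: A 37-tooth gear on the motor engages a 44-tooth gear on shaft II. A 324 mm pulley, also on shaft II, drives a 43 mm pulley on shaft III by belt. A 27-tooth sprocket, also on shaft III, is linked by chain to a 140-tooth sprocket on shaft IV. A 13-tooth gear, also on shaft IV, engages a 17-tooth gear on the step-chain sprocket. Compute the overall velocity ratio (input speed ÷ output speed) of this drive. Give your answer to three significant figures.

Each stage contributes driven/driver: gear mesh 44/37 = 1.1892, belt 43/324 = 0.13272, chain 140/27 = 5.1852, gear mesh 17/13 = 1.3077.
Overall: 1.1892 × 0.13272 × 5.1852 × 1.3077 = 1.0701.

1.07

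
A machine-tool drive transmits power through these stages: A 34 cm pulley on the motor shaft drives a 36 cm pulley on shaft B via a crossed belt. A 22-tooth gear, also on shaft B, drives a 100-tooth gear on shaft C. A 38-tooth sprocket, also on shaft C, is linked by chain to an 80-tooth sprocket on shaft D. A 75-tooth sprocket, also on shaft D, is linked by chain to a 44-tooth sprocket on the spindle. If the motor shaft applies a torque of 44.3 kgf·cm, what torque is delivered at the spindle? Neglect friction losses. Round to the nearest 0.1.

After the belt (36/34): 44.3 × 1.0588 = 46.906 kgf·cm
After the gear mesh (100/22): 46.906 × 4.5455 = 213.21 kgf·cm
After the chain (80/38): 213.21 × 2.1053 = 448.86 kgf·cm
After the chain (44/75): 448.86 × 0.58667 = 263.33 kgf·cm

263.3 kgf·cm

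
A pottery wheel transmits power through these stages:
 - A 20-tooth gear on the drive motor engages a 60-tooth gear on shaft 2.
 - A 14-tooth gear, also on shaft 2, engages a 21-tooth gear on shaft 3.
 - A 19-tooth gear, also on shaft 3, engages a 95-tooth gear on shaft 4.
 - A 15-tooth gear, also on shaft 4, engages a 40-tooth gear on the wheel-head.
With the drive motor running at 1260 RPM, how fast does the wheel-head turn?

gear mesh 60/20 = 3 → 1260/3 = 420 RPM
gear mesh 21/14 = 1.5 → 420/1.5 = 280 RPM
gear mesh 95/19 = 5 → 280/5 = 56 RPM
gear mesh 40/15 = 2.6667 → 56/2.6667 = 21 RPM

21 RPM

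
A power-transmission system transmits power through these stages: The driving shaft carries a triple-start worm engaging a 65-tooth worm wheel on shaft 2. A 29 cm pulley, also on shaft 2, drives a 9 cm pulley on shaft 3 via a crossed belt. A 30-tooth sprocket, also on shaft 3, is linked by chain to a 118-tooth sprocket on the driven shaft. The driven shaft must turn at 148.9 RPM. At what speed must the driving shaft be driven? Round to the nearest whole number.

Overall ratio R = 21.667 × 0.31034 × 3.9333 = 26.448.
Required input speed = output speed × R = 148.9 × 26.448 = 3938.1 RPM.

3938 RPM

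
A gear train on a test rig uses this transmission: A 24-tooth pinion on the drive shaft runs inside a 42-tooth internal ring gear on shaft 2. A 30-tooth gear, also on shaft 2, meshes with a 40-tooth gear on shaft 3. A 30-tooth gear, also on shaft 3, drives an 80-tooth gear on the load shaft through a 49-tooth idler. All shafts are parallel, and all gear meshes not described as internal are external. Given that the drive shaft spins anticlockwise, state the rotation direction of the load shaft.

the drive shaft → shaft 2: internal mesh, same direction → CCW.
shaft 2 → shaft 3: external mesh, 1 reversal → CW.
shaft 3 → the load shaft: driver → idler → driven is 2 external meshes, 2 reversals → CW.
3 reversals in total — an odd number — so the load shaft turns opposite to the drive shaft.

clockwise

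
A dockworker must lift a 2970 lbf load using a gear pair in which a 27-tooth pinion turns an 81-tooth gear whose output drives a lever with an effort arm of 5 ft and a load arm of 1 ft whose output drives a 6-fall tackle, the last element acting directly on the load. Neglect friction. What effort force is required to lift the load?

Gear pair MA = 81/27 = 3.
Lever MA = effort arm / load arm = 5/1 = 5.
Block-and-tackle MA = number of supporting rope parts = 6.
Combined ideal MA = 3 × 5 × 6 = 90.
Effort = load / MA = 2970 / 90 = 33 lbf.

33 lbf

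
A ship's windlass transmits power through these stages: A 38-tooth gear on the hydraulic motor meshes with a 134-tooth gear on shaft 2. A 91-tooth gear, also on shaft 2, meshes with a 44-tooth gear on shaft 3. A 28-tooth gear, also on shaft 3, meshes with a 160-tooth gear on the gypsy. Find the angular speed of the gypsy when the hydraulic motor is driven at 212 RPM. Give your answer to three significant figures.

Gear mesh: ratio = 134/38 = 3.5263, so shaft 2 turns at 212 / 3.5263 = 60.119 RPM.
Gear mesh: ratio = 44/91 = 0.48352, so shaft 3 turns at 60.119 / 0.48352 = 124.34 RPM.
Gear mesh: ratio = 160/28 = 5.7143, so the gypsy turns at 124.34 / 5.7143 = 21.759 RPM.

21.8 RPM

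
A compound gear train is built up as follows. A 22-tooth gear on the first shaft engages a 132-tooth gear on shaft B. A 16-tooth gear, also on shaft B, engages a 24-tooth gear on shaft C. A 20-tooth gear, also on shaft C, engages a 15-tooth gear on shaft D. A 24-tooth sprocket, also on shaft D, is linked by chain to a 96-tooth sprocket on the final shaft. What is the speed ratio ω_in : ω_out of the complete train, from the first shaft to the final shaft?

Each stage contributes driven/driver: gear mesh 132/22 = 6, gear mesh 24/16 = 1.5, gear mesh 15/20 = 0.75, chain 96/24 = 4.
Overall: 6 × 1.5 × 0.75 × 4 = 27.

27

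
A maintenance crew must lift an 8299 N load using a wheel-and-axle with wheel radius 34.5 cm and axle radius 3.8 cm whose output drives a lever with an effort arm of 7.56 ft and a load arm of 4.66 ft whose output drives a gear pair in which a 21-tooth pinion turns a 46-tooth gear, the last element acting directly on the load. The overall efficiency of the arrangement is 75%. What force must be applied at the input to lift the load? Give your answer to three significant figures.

343 N

Wheel-and-axle MA = R/r = 34.5/3.8 = 9.0789.
Lever MA = effort arm / load arm = 7.56/4.66 = 1.6223.
Gear pair MA = 46/21 = 2.1905.
Combined ideal MA = 9.0789 × 1.6223 × 2.1905 = 32.263.
Actual MA = 32.263 × 0.75 = 24.198.
Effort = load / actual MA = 8299 / 24.198 = 342.97 N.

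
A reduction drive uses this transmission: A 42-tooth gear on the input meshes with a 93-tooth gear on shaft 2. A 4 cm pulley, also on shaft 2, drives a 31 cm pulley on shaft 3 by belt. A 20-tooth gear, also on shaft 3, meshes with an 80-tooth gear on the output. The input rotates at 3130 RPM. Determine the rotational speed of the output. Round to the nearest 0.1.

45.6 RPM

gear mesh 93/42 = 2.2143 → 3130/2.2143 = 1413.5 RPM
belt 31/4 = 7.75 → 1413.5/7.75 = 182.39 RPM
gear mesh 80/20 = 4 → 182.39/4 = 45.598 RPM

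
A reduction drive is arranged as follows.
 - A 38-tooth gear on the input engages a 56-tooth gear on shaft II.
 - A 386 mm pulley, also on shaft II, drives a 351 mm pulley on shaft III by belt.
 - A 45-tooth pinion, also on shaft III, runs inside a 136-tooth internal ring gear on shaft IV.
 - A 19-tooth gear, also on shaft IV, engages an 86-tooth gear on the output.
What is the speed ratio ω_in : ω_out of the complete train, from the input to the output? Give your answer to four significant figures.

18.33

Each stage contributes driven/driver: gear mesh 56/38 = 1.4737, belt 351/386 = 0.90933, internal gear 136/45 = 3.0222, gear mesh 86/19 = 4.5263.
Overall: 1.4737 × 0.90933 × 3.0222 × 4.5263 = 18.331.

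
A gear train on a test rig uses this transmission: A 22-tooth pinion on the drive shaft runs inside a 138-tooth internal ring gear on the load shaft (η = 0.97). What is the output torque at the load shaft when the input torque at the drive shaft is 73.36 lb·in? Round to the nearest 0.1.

After the internal gear (138/22): 73.36 × 6.2727 × 0.97 = 446.36 lb·in

446.4 lb·in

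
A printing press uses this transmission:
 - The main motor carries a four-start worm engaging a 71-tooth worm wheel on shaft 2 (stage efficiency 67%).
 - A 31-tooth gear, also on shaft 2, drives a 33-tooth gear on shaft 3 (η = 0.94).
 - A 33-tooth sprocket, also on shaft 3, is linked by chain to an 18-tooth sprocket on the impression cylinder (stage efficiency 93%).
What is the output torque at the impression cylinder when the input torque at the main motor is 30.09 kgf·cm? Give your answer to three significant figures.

Worm: ratio = 71/4 = 17.75; torque at shaft 2 = 30.09 × 17.75 × 0.67 = 357.85 kgf·cm.
Gear mesh: ratio = 33/31 = 1.0645; torque at shaft 3 = 357.85 × 1.0645 × 0.94 = 358.08 kgf·cm.
Chain: ratio = 18/33 = 0.54545; torque at the impression cylinder = 358.08 × 0.54545 × 0.93 = 181.64 kgf·cm.

182 kgf·cm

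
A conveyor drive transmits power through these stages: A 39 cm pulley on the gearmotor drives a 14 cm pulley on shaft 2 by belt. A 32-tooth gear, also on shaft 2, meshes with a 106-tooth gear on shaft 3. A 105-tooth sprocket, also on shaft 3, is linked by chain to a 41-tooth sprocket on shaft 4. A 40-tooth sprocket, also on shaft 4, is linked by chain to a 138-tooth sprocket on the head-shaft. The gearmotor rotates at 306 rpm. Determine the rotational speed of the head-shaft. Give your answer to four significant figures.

the gearmotor → shaft 2 (belt, 14/39): 306 ÷ 0.35897 = 852.43 rpm
shaft 2 → shaft 3 (gear mesh, 106/32): 852.43 ÷ 3.3125 = 257.34 rpm
shaft 3 → shaft 4 (chain, 41/105): 257.34 ÷ 0.39048 = 659.03 rpm
shaft 4 → the head-shaft (chain, 138/40): 659.03 ÷ 3.45 = 191.02 rpm

191.0 rpm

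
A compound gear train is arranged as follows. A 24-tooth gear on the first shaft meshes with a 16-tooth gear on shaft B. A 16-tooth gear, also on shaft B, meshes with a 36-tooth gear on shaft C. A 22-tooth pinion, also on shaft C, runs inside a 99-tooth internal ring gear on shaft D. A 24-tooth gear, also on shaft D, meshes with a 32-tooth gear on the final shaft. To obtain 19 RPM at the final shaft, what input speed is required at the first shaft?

Overall ratio R = 0.66667 × 2.25 × 4.5 × 1.3333 = 9.
Required input speed = output speed × R = 19 × 9 = 171 RPM.

171 RPM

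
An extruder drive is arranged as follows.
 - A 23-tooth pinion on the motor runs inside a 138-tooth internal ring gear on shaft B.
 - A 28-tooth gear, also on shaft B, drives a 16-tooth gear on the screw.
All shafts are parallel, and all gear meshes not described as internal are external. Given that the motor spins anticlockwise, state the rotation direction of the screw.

clockwise

the motor → shaft B: internal mesh, same direction → CCW.
shaft B → the screw: external mesh, 1 reversal → CW.
1 reversal in total — an odd number — so the screw turns opposite to the motor.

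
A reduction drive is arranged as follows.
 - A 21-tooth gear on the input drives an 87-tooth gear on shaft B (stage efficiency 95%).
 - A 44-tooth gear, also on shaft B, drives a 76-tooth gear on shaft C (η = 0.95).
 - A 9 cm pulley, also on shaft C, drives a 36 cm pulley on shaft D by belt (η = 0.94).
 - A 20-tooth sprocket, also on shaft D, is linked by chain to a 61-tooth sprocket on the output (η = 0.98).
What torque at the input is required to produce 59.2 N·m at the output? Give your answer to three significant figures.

0.816 N·m

Overall ratio R = 4.1429 × 1.7273 × 4 × 3.05 = 87.301; overall efficiency η = 0.95 × 0.95 × 0.94 × 0.98 = 0.8314.
Input torque = output torque / (R × η) = 59.2 / (87.301 × 0.8314) = 0.81564 N·m.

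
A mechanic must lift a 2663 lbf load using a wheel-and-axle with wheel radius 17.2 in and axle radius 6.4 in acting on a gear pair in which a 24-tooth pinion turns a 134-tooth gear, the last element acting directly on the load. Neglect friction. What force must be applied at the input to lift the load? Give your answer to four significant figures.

Wheel-and-axle MA = R/r = 17.2/6.4 = 2.6875.
Gear pair MA = 134/24 = 5.5833.
Combined ideal MA = 2.6875 × 5.5833 = 15.005.
Effort = load / MA = 2663 / 15.005 = 177.47 lbf.

177.5 lbf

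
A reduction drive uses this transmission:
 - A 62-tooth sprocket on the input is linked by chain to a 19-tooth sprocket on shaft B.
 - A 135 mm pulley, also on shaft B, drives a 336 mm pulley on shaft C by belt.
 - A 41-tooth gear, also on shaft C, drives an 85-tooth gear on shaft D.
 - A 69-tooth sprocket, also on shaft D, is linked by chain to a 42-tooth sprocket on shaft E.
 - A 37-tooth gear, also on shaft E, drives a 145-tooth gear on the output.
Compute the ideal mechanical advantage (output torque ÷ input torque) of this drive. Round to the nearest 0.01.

Each stage contributes driven/driver: chain 19/62 = 0.30645, belt 336/135 = 2.4889, gear mesh 85/41 = 2.0732, chain 42/69 = 0.6087, gear mesh 145/37 = 3.9189.
Overall: 0.30645 × 2.4889 × 2.0732 × 0.6087 × 3.9189 = 3.772.

3.77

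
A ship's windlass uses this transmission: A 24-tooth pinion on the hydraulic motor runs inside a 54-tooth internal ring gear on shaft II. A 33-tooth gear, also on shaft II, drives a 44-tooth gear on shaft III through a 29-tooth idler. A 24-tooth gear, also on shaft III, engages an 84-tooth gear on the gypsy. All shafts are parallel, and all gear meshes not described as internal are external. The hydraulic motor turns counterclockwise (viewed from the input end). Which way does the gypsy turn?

the hydraulic motor → shaft II: internal mesh, same direction → CCW.
shaft II → shaft III: driver → idler → driven is 2 external meshes, 2 reversals → CCW.
shaft III → the gypsy: external mesh, 1 reversal → CW.
3 reversals in total — an odd number — so the gypsy turns opposite to the hydraulic motor.

clockwise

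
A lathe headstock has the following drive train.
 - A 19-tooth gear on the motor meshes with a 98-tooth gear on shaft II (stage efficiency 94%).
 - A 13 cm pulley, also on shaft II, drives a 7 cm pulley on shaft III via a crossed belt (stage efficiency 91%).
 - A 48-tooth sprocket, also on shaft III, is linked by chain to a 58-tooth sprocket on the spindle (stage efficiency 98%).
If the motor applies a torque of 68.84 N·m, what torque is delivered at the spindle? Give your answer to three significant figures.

Gear mesh: ratio = 98/19 = 5.1579; torque at shaft II = 68.84 × 5.1579 × 0.94 = 333.77 N·m.
Belt: ratio = 7/13 = 0.53846; torque at shaft III = 333.77 × 0.53846 × 0.91 = 163.54 N·m.
Chain: ratio = 58/48 = 1.2083; torque at the spindle = 163.54 × 1.2083 × 0.98 = 193.66 N·m.

194 N·m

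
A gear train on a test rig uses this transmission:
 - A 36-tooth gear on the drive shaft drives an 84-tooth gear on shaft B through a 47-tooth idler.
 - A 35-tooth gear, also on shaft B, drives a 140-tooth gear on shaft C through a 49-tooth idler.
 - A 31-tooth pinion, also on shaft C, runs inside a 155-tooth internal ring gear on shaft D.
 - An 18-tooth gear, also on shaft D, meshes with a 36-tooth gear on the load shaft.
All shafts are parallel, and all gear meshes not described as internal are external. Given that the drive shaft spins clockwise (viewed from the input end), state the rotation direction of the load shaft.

the drive shaft → shaft B: driver → idler → driven is 2 external meshes, 2 reversals → CW.
shaft B → shaft C: driver → idler → driven is 2 external meshes, 2 reversals → CW.
shaft C → shaft D: internal mesh, same direction → CW.
shaft D → the load shaft: external mesh, 1 reversal → CCW.
5 reversals in total — an odd number — so the load shaft turns opposite to the drive shaft.

anticlockwise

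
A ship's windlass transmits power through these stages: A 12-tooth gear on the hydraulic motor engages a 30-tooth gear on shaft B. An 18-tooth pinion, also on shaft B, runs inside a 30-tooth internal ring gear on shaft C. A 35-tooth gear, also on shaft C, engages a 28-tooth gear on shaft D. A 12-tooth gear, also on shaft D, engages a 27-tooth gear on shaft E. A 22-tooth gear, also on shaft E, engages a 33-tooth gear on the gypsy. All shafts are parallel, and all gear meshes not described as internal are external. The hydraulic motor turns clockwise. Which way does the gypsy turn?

clockwise

the hydraulic motor → shaft B: external mesh, 1 reversal → CCW.
shaft B → shaft C: internal mesh, same direction → CCW.
shaft C → shaft D: external mesh, 1 reversal → CW.
shaft D → shaft E: external mesh, 1 reversal → CCW.
shaft E → the gypsy: external mesh, 1 reversal → CW.
4 reversals in total — an even number — so the gypsy turns the same way as the hydraulic motor.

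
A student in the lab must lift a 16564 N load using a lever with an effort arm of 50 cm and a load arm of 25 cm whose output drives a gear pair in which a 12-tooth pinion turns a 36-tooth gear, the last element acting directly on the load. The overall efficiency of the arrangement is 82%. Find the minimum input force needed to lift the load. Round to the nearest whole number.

3367 N

Lever MA = effort arm / load arm = 50/25 = 2.
Gear pair MA = 36/12 = 3.
Combined ideal MA = 2 × 3 = 6.
Actual MA = 6 × 0.82 = 4.92.
Effort = load / actual MA = 16564 / 4.92 = 3366.7 N.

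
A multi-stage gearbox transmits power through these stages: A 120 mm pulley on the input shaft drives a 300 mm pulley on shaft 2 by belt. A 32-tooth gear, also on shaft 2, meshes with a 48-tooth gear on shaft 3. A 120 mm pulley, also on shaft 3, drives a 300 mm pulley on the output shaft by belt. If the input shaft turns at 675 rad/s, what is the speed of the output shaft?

72 rad/s

the input shaft → shaft 2 (belt, 300/120): 675 ÷ 2.5 = 270 rad/s
shaft 2 → shaft 3 (gear mesh, 48/32): 270 ÷ 1.5 = 180 rad/s
shaft 3 → the output shaft (belt, 300/120): 180 ÷ 2.5 = 72 rad/s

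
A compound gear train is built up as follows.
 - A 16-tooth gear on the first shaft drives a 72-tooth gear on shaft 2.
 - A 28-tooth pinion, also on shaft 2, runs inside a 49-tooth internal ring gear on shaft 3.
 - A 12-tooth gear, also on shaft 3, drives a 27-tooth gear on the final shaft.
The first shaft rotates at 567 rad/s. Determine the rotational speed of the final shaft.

32 rad/s

the first shaft → shaft 2 (gear mesh, 72/16): 567 ÷ 4.5 = 126 rad/s
shaft 2 → shaft 3 (internal gear, 49/28): 126 ÷ 1.75 = 72 rad/s
shaft 3 → the final shaft (gear mesh, 27/12): 72 ÷ 2.25 = 32 rad/s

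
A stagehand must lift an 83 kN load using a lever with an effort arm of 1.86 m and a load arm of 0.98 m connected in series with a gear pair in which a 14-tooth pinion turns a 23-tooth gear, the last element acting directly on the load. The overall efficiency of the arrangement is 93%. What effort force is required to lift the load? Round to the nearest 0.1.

Lever MA = effort arm / load arm = 1.86/0.98 = 1.898.
Gear pair MA = 23/14 = 1.6429.
Combined ideal MA = 1.898 × 1.6429 = 3.1181.
Actual MA = 3.1181 × 0.93 = 2.8998.
Effort = load / actual MA = 83 / 2.8998 = 28.623 kN.

28.6 kN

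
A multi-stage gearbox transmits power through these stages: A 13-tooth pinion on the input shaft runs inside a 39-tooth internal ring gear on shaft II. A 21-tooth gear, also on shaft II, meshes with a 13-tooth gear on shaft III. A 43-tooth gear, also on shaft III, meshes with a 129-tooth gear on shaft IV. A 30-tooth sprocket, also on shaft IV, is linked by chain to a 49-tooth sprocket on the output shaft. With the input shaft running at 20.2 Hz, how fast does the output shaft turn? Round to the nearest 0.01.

Internal gear: ratio = 39/13 = 3, so shaft II turns at 20.2 / 3 = 6.7333 Hz.
Gear mesh: ratio = 13/21 = 0.61905, so shaft III turns at 6.7333 / 0.61905 = 10.877 Hz.
Gear mesh: ratio = 129/43 = 3, so shaft IV turns at 10.877 / 3 = 3.6256 Hz.
Chain: ratio = 49/30 = 1.6333, so the output shaft turns at 3.6256 / 1.6333 = 2.2198 Hz.

2.22 Hz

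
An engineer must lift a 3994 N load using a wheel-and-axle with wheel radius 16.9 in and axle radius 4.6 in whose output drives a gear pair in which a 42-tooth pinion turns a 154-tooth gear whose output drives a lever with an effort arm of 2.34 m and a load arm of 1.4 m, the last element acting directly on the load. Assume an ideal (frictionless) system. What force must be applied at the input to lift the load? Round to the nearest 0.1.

Wheel-and-axle MA = R/r = 16.9/4.6 = 3.6739.
Gear pair MA = 154/42 = 3.6667.
Lever MA = effort arm / load arm = 2.34/1.4 = 1.6714.
Combined ideal MA = 3.6739 × 3.6667 × 1.6714 = 22.516.
Effort = load / MA = 3994 / 22.516 = 177.39 N.

177.4 N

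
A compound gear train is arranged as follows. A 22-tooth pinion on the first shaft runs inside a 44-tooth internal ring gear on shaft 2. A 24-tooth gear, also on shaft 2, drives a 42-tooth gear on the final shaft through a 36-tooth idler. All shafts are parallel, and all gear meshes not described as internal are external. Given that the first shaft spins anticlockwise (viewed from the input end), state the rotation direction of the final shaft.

anticlockwise

the first shaft → shaft 2: internal mesh, same direction → CCW.
shaft 2 → the final shaft: driver → idler → driven is 2 external meshes, 2 reversals → CCW.
2 reversals in total — an even number — so the final shaft turns the same way as the first shaft.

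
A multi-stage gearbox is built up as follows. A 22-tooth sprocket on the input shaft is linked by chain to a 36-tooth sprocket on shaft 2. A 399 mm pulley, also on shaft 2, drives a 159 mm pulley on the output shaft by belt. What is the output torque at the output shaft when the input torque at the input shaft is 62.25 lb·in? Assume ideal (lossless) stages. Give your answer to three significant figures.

40.6 lb·in

chain 36/22 = 1.6364 → τ = 62.25·1.6364 = 101.86 lb·in
belt 159/399 = 0.3985 → τ = 101.86·0.3985 = 40.592 lb·in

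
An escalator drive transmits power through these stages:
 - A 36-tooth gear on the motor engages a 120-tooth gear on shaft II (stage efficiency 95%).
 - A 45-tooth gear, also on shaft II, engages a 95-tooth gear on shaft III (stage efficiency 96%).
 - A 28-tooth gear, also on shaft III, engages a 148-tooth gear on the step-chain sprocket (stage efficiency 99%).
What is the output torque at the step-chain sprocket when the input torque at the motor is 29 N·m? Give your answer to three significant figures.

974 N·m

Gear mesh: ratio = 120/36 = 3.3333; torque at shaft II = 29 × 3.3333 × 0.95 = 91.833 N·m.
Gear mesh: ratio = 95/45 = 2.1111; torque at shaft III = 91.833 × 2.1111 × 0.96 = 186.12 N·m.
Gear mesh: ratio = 148/28 = 5.2857; torque at the step-chain sprocket = 186.12 × 5.2857 × 0.99 = 973.92 N·m.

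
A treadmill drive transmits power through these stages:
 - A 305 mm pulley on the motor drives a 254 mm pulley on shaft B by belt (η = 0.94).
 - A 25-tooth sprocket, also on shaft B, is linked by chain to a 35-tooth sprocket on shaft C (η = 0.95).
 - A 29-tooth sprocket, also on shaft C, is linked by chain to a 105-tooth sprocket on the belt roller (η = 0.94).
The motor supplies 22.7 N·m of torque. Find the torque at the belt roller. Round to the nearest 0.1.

belt 254/305 = 0.83279 → τ = 22.7·0.83279·0.94 = 17.77 N·m
chain 35/25 = 1.4 → τ = 17.77·1.4·0.95 = 23.634 N·m
chain 105/29 = 3.6207 → τ = 23.634·3.6207·0.94 = 80.437 N·m

80.4 N·m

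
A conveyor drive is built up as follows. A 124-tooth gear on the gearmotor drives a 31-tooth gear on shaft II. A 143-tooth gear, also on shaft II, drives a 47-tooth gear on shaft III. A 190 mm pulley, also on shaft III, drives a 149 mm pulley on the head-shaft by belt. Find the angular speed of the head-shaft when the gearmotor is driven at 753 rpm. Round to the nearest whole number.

11686 rpm

the gearmotor → shaft II (gear mesh, 31/124): 753 ÷ 0.25 = 3012 rpm
shaft II → shaft III (gear mesh, 47/143): 3012 ÷ 0.32867 = 9164.2 rpm
shaft III → the head-shaft (belt, 149/190): 9164.2 ÷ 0.78421 = 11686 rpm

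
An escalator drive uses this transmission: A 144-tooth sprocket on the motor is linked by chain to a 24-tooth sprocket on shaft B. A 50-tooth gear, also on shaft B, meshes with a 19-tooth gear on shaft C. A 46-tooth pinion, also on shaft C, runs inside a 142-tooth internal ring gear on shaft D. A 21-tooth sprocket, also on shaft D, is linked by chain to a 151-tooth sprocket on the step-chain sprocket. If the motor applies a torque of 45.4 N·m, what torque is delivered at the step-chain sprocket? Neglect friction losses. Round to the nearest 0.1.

chain 24/144 = 0.16667 → τ = 45.4·0.16667 = 7.5667 N·m
gear mesh 19/50 = 0.38 → τ = 7.5667·0.38 = 2.8753 N·m
internal gear 142/46 = 3.087 → τ = 2.8753·3.087 = 8.876 N·m
chain 151/21 = 7.1905 → τ = 8.876·7.1905 = 63.823 N·m

63.8 N·m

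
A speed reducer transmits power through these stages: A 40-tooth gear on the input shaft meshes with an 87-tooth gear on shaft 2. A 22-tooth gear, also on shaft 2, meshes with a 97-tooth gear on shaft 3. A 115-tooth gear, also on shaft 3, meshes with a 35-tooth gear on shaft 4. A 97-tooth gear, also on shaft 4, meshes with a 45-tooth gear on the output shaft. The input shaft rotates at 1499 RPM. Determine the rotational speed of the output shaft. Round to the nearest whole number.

1107 RPM

Gear mesh: ratio = 87/40 = 2.175, so shaft 2 turns at 1499 / 2.175 = 689.2 RPM.
Gear mesh: ratio = 97/22 = 4.4091, so shaft 3 turns at 689.2 / 4.4091 = 156.31 RPM.
Gear mesh: ratio = 35/115 = 0.30435, so shaft 4 turns at 156.31 / 0.30435 = 513.6 RPM.
Gear mesh: ratio = 45/97 = 0.46392, so the output shaft turns at 513.6 / 0.46392 = 1107.1 RPM.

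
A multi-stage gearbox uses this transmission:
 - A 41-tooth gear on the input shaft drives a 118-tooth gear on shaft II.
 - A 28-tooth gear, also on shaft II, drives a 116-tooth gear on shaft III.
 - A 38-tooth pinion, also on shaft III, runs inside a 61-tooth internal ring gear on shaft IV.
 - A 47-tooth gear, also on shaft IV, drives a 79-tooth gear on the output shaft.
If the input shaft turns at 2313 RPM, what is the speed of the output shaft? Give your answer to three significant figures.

71.9 RPM

gear mesh 118/41 = 2.878 → 2313/2.878 = 803.67 RPM
gear mesh 116/28 = 4.1429 → 803.67/4.1429 = 193.99 RPM
internal gear 61/38 = 1.6053 → 193.99/1.6053 = 120.85 RPM
gear mesh 79/47 = 1.6809 → 120.85/1.6809 = 71.896 RPM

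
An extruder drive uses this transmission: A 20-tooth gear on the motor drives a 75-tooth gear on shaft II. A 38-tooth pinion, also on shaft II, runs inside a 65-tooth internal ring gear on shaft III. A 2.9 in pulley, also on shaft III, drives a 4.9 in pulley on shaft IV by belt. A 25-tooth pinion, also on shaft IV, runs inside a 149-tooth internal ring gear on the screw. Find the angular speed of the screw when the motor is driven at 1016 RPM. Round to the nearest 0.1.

the motor → shaft II (gear mesh, 75/20): 1016 ÷ 3.75 = 270.93 RPM
shaft II → shaft III (internal gear, 65/38): 270.93 ÷ 1.7105 = 158.39 RPM
shaft III → shaft IV (belt, 4.9/2.9): 158.39 ÷ 1.6897 = 93.742 RPM
shaft IV → the screw (internal gear, 149/25): 93.742 ÷ 5.96 = 15.729 RPM

15.7 RPM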